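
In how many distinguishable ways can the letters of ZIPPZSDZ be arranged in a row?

3360

ZIPPZSDZ has 8 letters with P appearing twice and Z appearing 3 times.
The number of distinct arrangements is 8!/(3!·2!) = 40320/12 = 3360.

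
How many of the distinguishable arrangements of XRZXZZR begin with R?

With the first slot taken by R, it remains to arrange the other 6 letters (XZXZZR).
Those 6 letters have X appearing twice and Z appearing 3 times, giving (6)!/(3!·2!) = 60.

60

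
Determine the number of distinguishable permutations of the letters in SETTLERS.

The 8 letters of SETTLERS have repeats: E appearing twice, S appearing twice, and T appearing twice.
Dividing 8! = 40320 by 2!·2!·2! = 8 for the repeated letters gives 5040.

5040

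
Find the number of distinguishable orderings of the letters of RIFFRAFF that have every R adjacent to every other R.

Treat the 2 copies of R as a single block. The multiset to arrange is then {RR, A, F, F, F, F, I}, 7 items in all.
That gives (7)!/(4!) = 210 arrangements.

210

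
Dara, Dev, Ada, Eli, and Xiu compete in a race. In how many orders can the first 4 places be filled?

This is an ordered selection of 4 from 5: P(5,4).
That gives 5 × 4 × 3 × 2 = 120.

120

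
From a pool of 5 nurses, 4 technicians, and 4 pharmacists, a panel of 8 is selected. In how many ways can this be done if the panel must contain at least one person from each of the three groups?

1268

Unrestricted: C(13,8) = 1287 ways to pick any 8 of the 13.
Subtract selections that omit an entire group: no nurses → C(8,8) = 1; no technicians → C(9,8) = 9; no pharmacists → C(9,8) = 9.
Add back selections omitting two groups (i.e. drawn from a single group): C(5,8) + C(4,8) + C(4,8) = 0.
By inclusion–exclusion: 1287 − 19 + 0 = 1268.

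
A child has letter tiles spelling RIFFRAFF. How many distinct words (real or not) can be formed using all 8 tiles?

The 8 letters of RIFFRAFF have repeats: F appearing 4 times and R appearing twice.
The number of distinct arrangements is 8!/(4!·2!) = 40320/48 = 840.

840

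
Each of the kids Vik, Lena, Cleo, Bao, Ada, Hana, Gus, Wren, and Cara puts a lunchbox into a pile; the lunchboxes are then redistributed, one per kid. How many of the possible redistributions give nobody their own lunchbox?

Count assignments avoiding every fixed point. For any j of the 9 kids fixed to their own lunchbox, the other 9−j can be arranged in (9−j)! ways.
By inclusion–exclusion this is Σ_{j=0}^{9} (−1)^j C(9,j)·(9−j)!.
Computing: 362880 − 362880 + 181440 − 60480 + 15120 − 3024 + 504 − 72 + 9 − 1 = 133496.

133496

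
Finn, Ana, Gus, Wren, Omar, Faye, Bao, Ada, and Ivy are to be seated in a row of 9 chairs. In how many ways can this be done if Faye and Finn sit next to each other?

Place the 7 others and the Faye-Finn pair as 8 objects in a line; the pair has 2 internal arrangements.
So the count is 2·(8)! = 80640.

80640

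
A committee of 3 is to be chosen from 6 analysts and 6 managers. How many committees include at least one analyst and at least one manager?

180

Unrestricted: C(12,3) = 220 ways to pick any 3 of the 12.
Subtract selections that omit an entire group: no analysts → C(6,3) = 20; no managers → C(6,3) = 20.
Both groups omitted at once is impossible, so 220 − 40 = 180.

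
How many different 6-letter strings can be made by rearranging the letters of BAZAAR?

120

BAZAAR has 6 letters with A appearing 3 times.
Dividing 6! = 720 by 3! = 6 for the repeated letters gives 120.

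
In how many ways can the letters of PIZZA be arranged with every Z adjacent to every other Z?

24

Treat the 2 copies of Z as a single block. The multiset to arrange is then {ZZ, A, I, P}, 4 items in all.
All 4 items are distinct, so there are (4)! = 24 arrangements.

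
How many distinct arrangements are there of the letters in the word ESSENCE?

The 7 letters of ESSENCE have repeats: E appearing 3 times and S appearing twice.
So there are 7! / (3!·2!) = 420 distinguishable arrangements.

420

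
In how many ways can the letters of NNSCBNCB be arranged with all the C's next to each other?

420

Treat the 2 copies of C as a single block. The multiset to arrange is then {CC, B, B, N, N, N, S}, 7 items in all.
That gives (7)!/(3!·2!) = 420 arrangements.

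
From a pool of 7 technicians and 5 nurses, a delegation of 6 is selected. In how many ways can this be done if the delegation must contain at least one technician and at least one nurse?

917

With no constraint there are C(12,6) = 924 possible selections.
Selections missing a whole group: no technicians → C(5,6) = 0; no nurses → C(7,6) = 7.
Both groups omitted at once is impossible, so 924 − 7 = 917.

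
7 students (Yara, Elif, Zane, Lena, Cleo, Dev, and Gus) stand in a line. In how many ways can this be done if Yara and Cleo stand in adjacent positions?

1440

Treat {Yara, Cleo} as a single unit. There are 6 units to order, and the pair itself can be ordered 2 ways.
So the count is 2·(6)! = 1440.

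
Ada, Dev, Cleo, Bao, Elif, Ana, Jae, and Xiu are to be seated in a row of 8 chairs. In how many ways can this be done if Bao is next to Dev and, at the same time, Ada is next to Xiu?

2880

Treat {Bao,Dev} as one block (2 orders) and {Ada,Xiu} as another (2 orders).
That leaves 6 units to arrange: 2 × 2 × 6! = 4 × 720 = 2880.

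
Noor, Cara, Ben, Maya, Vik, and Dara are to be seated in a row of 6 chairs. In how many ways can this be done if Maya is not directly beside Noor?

There are 6! = 720 arrangements in all. If Maya and Noor are adjacent, merging them into one block gives 2·(5)! = 240 arrangements.
Complementary counting: 720 − 240 = 480.

480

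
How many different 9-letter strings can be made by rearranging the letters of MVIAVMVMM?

2520

The 9 letters of MVIAVMVMM have repeats: M appearing 4 times and V appearing 3 times.
The number of distinct arrangements is 9!/(4!·3!) = 362880/144 = 2520.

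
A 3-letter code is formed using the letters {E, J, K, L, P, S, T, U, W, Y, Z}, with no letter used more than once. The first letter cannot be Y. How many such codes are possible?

The first letter has 11−1 = 10 choices (anything except Y).
The remaining 2 letters are filled from the other 10 symbols without repetition: 10 × 9 = 90.
Total: 10 × 90 = 900.

900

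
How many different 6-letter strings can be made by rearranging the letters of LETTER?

180

Letter multiplicities in LETTER: E×2, L×1, R×1, T×2.
So there are 6! / (2!·2!) = 180 distinguishable arrangements.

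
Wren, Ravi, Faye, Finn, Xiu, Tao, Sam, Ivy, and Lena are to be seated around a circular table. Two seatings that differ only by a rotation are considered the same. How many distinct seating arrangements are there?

Fix one person's seat to break rotational symmetry; the remaining 8 people can be arranged in (8)! = 40320 ways.

40320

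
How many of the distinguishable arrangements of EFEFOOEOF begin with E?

560

With the first slot taken by E, it remains to arrange the other 8 letters (FEFOOEOF).
Those 8 letters have E appearing twice, F appearing 3 times, and O appearing 3 times, giving (8)!/(3!·3!·2!) = 560.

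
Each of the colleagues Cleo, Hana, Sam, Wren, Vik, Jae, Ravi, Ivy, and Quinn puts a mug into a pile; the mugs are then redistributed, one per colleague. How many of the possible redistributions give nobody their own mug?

133496

This is the derangement count D_9: permutations of 9 items with no fixed point.
By inclusion–exclusion this is Σ_{j=0}^{9} (−1)^j C(9,j)·(9−j)!.
Computing: 362880 − 362880 + 181440 − 60480 + 15120 − 3024 + 504 − 72 + 9 − 1 = 133496.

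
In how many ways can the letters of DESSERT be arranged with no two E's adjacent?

900

There are 7!/(2!·2!) = 1260 arrangements of DESSERT in total.
Arrangements with the E's together: treat EE as one letter, giving (6)!/(2!) = 360.
Subtracting, 1260 − 360 = 900 arrangements keep the E's apart.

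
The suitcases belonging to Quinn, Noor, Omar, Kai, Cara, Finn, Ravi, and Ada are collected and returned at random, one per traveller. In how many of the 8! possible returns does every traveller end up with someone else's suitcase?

14833

Let Aᵢ be the assignments in which traveller i gets their own suitcase. We want the size of the complement of A₁∪…∪A_8.
By inclusion–exclusion this is Σ_{j=0}^{8} (−1)^j C(8,j)·(8−j)!.
Computing: 40320 − 40320 + 20160 − 6720 + 1680 − 336 + 56 − 8 + 1 = 14833.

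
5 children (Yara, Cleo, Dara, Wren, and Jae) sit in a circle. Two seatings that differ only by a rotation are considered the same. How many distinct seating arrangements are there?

24

Fix one person's seat to break rotational symmetry; the remaining 4 people can be arranged in (4)! = 24 ways.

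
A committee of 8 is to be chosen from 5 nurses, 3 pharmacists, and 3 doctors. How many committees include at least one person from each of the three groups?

163

Unrestricted: C(11,8) = 165 ways to pick any 8 of the 11.
Selections missing a whole group: no nurses → C(6,8) = 0; no pharmacists → C(8,8) = 1; no doctors → C(8,8) = 1.
Add back selections omitting two groups (i.e. drawn from a single group): C(5,8) + C(3,8) + C(3,8) = 0.
By inclusion–exclusion: 165 − 2 + 0 = 163.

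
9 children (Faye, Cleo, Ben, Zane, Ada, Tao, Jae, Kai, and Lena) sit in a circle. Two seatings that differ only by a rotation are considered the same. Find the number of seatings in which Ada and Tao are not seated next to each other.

30240

Without the restriction there are (8)! = 40320 seatings.
Those with Ada next to Tao: fuse the pair into one unit and seat 8 units around a circle — 2·(7)! = 10080.
Subtracting, 40320 − 10080 = 30240.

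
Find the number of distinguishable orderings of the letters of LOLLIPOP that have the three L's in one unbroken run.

180

Treat the 3 copies of L as a single block. The multiset to arrange is then {LLL, I, O, O, P, P}, 6 items in all.
That gives (6)!/(2!·2!) = 180 arrangements.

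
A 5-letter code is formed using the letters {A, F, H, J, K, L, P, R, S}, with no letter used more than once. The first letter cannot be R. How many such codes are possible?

13440

The first letter has 9−1 = 8 choices (anything except R).
The remaining 4 letters are filled from the other 8 symbols without repetition: 8 × 7 × 6 × 5 = 1680.
Total: 8 × 1680 = 13440.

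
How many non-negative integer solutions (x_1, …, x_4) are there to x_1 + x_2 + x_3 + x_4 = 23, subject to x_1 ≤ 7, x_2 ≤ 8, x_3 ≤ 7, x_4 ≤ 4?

20

Ignoring the caps, the number of non-negative solutions to x_1+…+x_4 = 23 is C(26,3) = 2600.
Subtract solutions that violate a single cap (substitute x_i' = x_i − (cap_i+1)): x_1 ≥ 8 gives C(18,3) = 816; x_2 ≥ 9 gives C(17,3) = 680; x_3 ≥ 8 gives C(18,3) = 816; x_4 ≥ 5 gives C(21,3) = 1330. Together 3642.
Add back pairs where two caps are both exceeded: 84 + 120 + 286 + 84 + 220 + 286 = 1080.
Subtract triples: 0 + 4 + 10 + 4 = 18.
By inclusion–exclusion the count is 2600 − 3642 + 1080 − 18 = 20.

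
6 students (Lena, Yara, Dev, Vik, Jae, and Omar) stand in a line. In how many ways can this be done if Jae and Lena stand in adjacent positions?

240

Treat {Jae, Lena} as a single unit. There are 5 units to order, and the pair itself can be ordered 2 ways.
So the count is 2·(5)! = 240.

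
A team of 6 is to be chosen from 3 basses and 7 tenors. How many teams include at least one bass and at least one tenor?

203

Total 6-person selections from all 10: C(10,6) = 210.
Subtract selections that omit an entire group: no basses → C(7,6) = 7; no tenors → C(3,6) = 0.
Both groups omitted at once is impossible, so 210 − 7 = 203.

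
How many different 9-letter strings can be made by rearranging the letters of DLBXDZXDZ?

Letter multiplicities in DLBXDZXDZ: B×1, D×3, L×1, X×2, Z×2.
Dividing 9! = 362880 by 3!·2!·2! = 24 for the repeated letters gives 15120.

15120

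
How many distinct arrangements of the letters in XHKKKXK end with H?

15

Fix H in the last position and arrange the remaining 6 letters.
Those 6 letters have K appearing 4 times and X appearing twice, giving (6)!/(4!·2!) = 15.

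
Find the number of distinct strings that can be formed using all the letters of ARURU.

ARURU has 5 letters with R appearing twice and U appearing twice.
Dividing 5! = 120 by 2!·2! = 4 for the repeated letters gives 30.

30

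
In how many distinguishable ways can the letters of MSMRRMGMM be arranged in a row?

The 9 letters of MSMRRMGMM have repeats: M appearing 5 times and R appearing twice.
So there are 9! / (5!·2!) = 1512 distinguishable arrangements.

1512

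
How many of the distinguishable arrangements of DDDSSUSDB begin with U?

Fix U in the first position and arrange the remaining 8 letters.
Those 8 letters have D appearing 4 times and S appearing 3 times, giving (8)!/(4!·3!) = 280.

280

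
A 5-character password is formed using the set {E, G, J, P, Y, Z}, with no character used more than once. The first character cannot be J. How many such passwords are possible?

The first character has 6−1 = 5 choices (anything except J).
The remaining 4 characters are filled from the other 5 symbols without repetition: 5 × 4 × 3 × 2 = 120.
Total: 5 × 120 = 600.

600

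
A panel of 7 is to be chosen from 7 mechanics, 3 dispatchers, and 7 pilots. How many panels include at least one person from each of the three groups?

Total 7-person selections from all 17: C(17,7) = 19448.
Selections missing a whole group: no mechanics → C(10,7) = 120; no dispatchers → C(14,7) = 3432; no pilots → C(10,7) = 120.
Add back selections omitting two groups (i.e. drawn from a single group): C(7,7) + C(3,7) + C(7,7) = 2.
By inclusion–exclusion: 19448 − 3672 + 2 = 15778.

15778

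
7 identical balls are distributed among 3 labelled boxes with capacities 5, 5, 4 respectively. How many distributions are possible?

Ignoring the caps, the number of non-negative solutions to x_1+…+x_3 = 7 is C(9,2) = 36.
Subtract solutions that violate a single cap (substitute x_i' = x_i − (cap_i+1)): x_1 ≥ 6 gives C(3,2) = 3; x_2 ≥ 6 gives C(3,2) = 3; x_3 ≥ 5 gives C(4,2) = 6. Together 12.
No two caps can be exceeded simultaneously, so the pair terms are all 0.
By inclusion–exclusion the count is 36 − 12 + 0 = 24.

24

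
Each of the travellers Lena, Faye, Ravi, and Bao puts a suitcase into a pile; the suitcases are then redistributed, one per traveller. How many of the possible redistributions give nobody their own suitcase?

9

This is the derangement count D_4: permutations of 4 items with no fixed point.
By inclusion–exclusion this is Σ_{j=0}^{4} (−1)^j C(4,j)·(4−j)!.
Computing: 24 − 24 + 12 − 4 + 1 = 9.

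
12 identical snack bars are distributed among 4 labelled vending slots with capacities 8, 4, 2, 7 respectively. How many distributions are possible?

100

By stars and bars, unrestricted non-negative solutions to x_1+…+x_4 = 12 number C(12+3,3) = 455.
Subtract solutions that violate a single cap (substitute x_i' = x_i − (cap_i+1)): x_1 ≥ 9 gives C(6,3) = 20; x_2 ≥ 5 gives C(10,3) = 120; x_3 ≥ 3 gives C(12,3) = 220; x_4 ≥ 8 gives C(7,3) = 35. Together 395.
Add back pairs where two caps are both exceeded: 0 + 1 + 0 + 35 + 0 + 4 = 40.
By inclusion–exclusion the count is 455 − 395 + 40 = 100.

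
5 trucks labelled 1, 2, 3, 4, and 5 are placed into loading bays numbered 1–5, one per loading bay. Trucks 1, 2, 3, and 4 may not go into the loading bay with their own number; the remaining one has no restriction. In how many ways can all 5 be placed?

53

Let Aᵢ (for 1 ≤ i ≤ 4) be the placements that put truck i in its forbidden loading bay. Any j of these fix j positions, leaving (5−j)! ways to fill the rest, and there are C(4,j) ways to pick which j.
By inclusion–exclusion, the number of valid placements is Σ_{j=0}^{4} (−1)^j C(4,j)·(5−j)!.
Computing: 120 − 96 + 36 − 8 + 1 = 53.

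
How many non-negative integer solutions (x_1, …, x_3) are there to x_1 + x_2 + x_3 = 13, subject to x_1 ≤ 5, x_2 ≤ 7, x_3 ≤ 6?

By stars and bars, unrestricted non-negative solutions to x_1+…+x_3 = 13 number C(13+2,2) = 105.
Subtract solutions that violate a single cap (substitute x_i' = x_i − (cap_i+1)): x_1 ≥ 6 gives C(9,2) = 36; x_2 ≥ 8 gives C(7,2) = 21; x_3 ≥ 7 gives C(8,2) = 28. Together 85.
Add back pairs where two caps are both exceeded: 0 + 1 + 0 = 1.
By inclusion–exclusion the count is 105 − 85 + 1 = 21.

21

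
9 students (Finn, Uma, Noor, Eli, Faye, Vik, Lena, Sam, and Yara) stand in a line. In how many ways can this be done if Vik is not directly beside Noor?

282240

There are 9! = 362880 arrangements in all. If Vik and Noor are adjacent, merging them into one block gives 2·(8)! = 80640 arrangements.
So 362880 − 80640 = 282240 arrangements keep them apart.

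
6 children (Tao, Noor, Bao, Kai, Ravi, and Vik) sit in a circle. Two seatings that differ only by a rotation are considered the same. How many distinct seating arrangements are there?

Seat Tao anywhere (absorbing the rotational symmetry), then permute the other 5: (5)! = 120.

120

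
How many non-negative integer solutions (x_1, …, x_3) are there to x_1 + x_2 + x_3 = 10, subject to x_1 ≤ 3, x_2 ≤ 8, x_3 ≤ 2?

9

Ignoring the caps, the number of non-negative solutions to x_1+…+x_3 = 10 is C(12,2) = 66.
Subtract solutions that violate a single cap (substitute x_i' = x_i − (cap_i+1)): x_1 ≥ 4 gives C(8,2) = 28; x_2 ≥ 9 gives C(3,2) = 3; x_3 ≥ 3 gives C(9,2) = 36. Together 67.
Add back pairs where two caps are both exceeded: 0 + 10 + 0 = 10.
By inclusion–exclusion the count is 66 − 67 + 10 = 9.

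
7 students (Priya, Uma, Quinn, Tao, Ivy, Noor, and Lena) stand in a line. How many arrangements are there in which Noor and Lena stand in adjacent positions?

Treat {Noor, Lena} as a single unit. There are 6 units to order, and the pair itself can be ordered 2 ways.
So the count is 2·(6)! = 1440.

1440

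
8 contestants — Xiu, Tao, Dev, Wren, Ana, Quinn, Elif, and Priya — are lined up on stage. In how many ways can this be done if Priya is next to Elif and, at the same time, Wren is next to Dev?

Treat {Priya,Elif} as one block (2 orders) and {Wren,Dev} as another (2 orders).
That leaves 6 units to arrange: 2 × 2 × 6! = 4 × 720 = 2880.

2880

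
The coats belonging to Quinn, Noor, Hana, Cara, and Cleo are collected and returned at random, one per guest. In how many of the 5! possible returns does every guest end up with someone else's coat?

Let Aᵢ be the assignments in which guest i gets their own coat. We want the size of the complement of A₁∪…∪A_5.
By inclusion–exclusion this is Σ_{j=0}^{5} (−1)^j C(5,j)·(5−j)!.
Computing: 120 − 120 + 60 − 20 + 5 − 1 = 44.

44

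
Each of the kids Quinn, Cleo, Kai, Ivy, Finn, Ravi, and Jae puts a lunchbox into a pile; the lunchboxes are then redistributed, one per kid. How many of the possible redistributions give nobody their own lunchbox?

1854

Count assignments avoiding every fixed point. For any j of the 7 kids fixed to their own lunchbox, the other 7−j can be arranged in (7−j)! ways.
By inclusion–exclusion this is Σ_{j=0}^{7} (−1)^j C(7,j)·(7−j)!.
Computing: 5040 − 5040 + 2520 − 840 + 210 − 42 + 7 − 1 = 1854.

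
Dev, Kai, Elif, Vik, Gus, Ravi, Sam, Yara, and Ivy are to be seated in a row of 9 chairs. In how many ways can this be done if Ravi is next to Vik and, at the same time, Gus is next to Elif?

20160

Treat {Ravi,Vik} as one block (2 orders) and {Gus,Elif} as another (2 orders).
That leaves 7 units to arrange: 2 × 2 × 7! = 4 × 5040 = 20160.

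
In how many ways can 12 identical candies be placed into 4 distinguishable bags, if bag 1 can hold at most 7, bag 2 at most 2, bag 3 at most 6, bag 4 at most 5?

Without the upper bounds there are C(15,3) = 455 ways to split 12 among 4 bags.
Subtract solutions that violate a single cap (substitute x_i' = x_i − (cap_i+1)): x_1 ≥ 8 gives C(7,3) = 35; x_2 ≥ 3 gives C(12,3) = 220; x_3 ≥ 7 gives C(8,3) = 56; x_4 ≥ 6 gives C(9,3) = 84. Together 395.
Add back pairs where two caps are both exceeded: 4 + 0 + 0 + 10 + 20 + 0 = 34.
By inclusion–exclusion the count is 455 − 395 + 34 = 94.

94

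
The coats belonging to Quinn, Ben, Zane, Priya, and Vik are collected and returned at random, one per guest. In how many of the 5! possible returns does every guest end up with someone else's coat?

44

This is the derangement count D_5: permutations of 5 items with no fixed point.
By inclusion–exclusion this is Σ_{j=0}^{5} (−1)^j C(5,j)·(5−j)!.
Computing: 120 − 120 + 60 − 20 + 5 − 1 = 44.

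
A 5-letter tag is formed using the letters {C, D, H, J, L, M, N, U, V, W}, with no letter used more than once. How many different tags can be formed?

This is a permutation of 5 out of 10: P(10,5) = 10!/5!.
10 × 9 × 8 × 7 × 6 = 30240.

30240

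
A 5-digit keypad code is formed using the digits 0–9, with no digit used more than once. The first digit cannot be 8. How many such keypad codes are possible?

The first digit has 10−1 = 9 choices (anything except 8).
The remaining 4 digits are filled from the other 9 symbols without repetition: 9 × 8 × 7 × 6 = 3024.
Total: 9 × 3024 = 27216.

27216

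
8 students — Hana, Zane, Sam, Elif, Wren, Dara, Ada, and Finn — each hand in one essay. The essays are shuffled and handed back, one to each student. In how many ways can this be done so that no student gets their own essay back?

14833

Count assignments avoiding every fixed point. For any j of the 8 students fixed to their own essay, the other 8−j can be arranged in (8−j)! ways.
By inclusion–exclusion this is Σ_{j=0}^{8} (−1)^j C(8,j)·(8−j)!.
Computing: 40320 − 40320 + 20160 − 6720 + 1680 − 336 + 56 − 8 + 1 = 14833.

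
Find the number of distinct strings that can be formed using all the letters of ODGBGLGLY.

The 9 letters of ODGBGLGLY have repeats: G appearing 3 times and L appearing twice.
So there are 9! / (3!·2!) = 30240 distinguishable arrangements.

30240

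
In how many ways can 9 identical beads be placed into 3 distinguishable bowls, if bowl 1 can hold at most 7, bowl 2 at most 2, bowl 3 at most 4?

Ignoring the caps, the number of non-negative solutions to x_1+…+x_3 = 9 is C(11,2) = 55.
Subtract solutions that violate a single cap (substitute x_i' = x_i − (cap_i+1)): x_1 ≥ 8 gives C(3,2) = 3; x_2 ≥ 3 gives C(8,2) = 28; x_3 ≥ 5 gives C(6,2) = 15. Together 46.
Add back pairs where two caps are both exceeded: 0 + 0 + 3 = 3.
By inclusion–exclusion the count is 55 − 46 + 3 = 12.

12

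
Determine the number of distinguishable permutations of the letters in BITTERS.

2520

Letter multiplicities in BITTERS: B×1, E×1, I×1, R×1, S×1, T×2.
Dividing 7! = 5040 by 2! = 2 for the repeated letters gives 2520.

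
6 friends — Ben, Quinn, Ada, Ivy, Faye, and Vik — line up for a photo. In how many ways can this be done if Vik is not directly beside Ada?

480

There are 6! = 720 arrangements in all. If Vik and Ada are adjacent, merging them into one block gives 2·(5)! = 240 arrangements.
So 720 − 240 = 480 arrangements keep them apart.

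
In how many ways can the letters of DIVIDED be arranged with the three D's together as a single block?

60

Treat the 3 copies of D as a single block. The multiset to arrange is then {DDD, E, I, I, V}, 5 items in all.
That gives (5)!/(2!) = 60 arrangements.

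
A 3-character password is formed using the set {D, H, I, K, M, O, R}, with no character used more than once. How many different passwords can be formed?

Choose and order 3 of the 7 symbols: the first character has 7 options, the next 6, then 5.
7 × 6 × 5 = 210.

210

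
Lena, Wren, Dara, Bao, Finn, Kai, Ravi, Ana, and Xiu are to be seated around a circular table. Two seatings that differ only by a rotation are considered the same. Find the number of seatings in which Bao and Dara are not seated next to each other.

Without the restriction there are (8)! = 40320 seatings.
Seatings with Bao beside Dara: treat them as a block with 2 internal orders, giving 2 × (7)! = 10080.
Subtracting, 40320 − 10080 = 30240.

30240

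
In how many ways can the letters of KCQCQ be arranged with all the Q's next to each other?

Treat the 2 copies of Q as a single block. The multiset to arrange is then {QQ, C, C, K}, 4 items in all.
That gives (4)!/(2!) = 12 arrangements.

12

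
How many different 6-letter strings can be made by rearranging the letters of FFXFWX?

60

Letter multiplicities in FFXFWX: F×3, W×1, X×2.
The number of distinct arrangements is 6!/(3!·2!) = 720/12 = 60.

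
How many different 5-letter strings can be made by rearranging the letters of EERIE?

EERIE has 5 letters with E appearing 3 times.
Dividing 5! = 120 by 3! = 6 for the repeated letters gives 20.

20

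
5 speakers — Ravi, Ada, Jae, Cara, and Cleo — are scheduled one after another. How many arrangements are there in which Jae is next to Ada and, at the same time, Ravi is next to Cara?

24

Treat {Jae,Ada} as one block (2 orders) and {Ravi,Cara} as another (2 orders).
That leaves 3 units to arrange: 2 × 2 × 3! = 4 × 6 = 24.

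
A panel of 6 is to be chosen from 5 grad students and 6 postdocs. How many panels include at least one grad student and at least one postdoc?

461

With no constraint there are C(11,6) = 462 possible selections.
Subtract selections that omit an entire group: no grad students → C(6,6) = 1; no postdocs → C(5,6) = 0.
Both groups omitted at once is impossible, so 462 − 1 = 461.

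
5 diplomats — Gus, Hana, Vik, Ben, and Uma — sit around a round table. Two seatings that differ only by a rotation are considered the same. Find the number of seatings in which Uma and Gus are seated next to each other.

12

Glue Uma and Gus into a block (2 internal orders). Seating 4 units around a circle gives (3)! arrangements.
So 2 × (3)! = 2 × 6 = 12.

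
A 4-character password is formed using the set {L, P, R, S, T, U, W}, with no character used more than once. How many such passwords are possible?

This is a permutation of 4 out of 7: P(7,4) = 7!/3!.
That product is 7 × 6 × 5 × 4 = 840.

840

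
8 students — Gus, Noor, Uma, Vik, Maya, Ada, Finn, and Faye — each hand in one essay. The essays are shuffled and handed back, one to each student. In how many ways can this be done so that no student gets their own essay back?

14833

Count assignments avoiding every fixed point. For any j of the 8 students fixed to their own essay, the other 8−j can be arranged in (8−j)! ways.
By inclusion–exclusion this is Σ_{j=0}^{8} (−1)^j C(8,j)·(8−j)!.
Computing: 40320 − 40320 + 20160 − 6720 + 1680 − 336 + 56 − 8 + 1 = 14833.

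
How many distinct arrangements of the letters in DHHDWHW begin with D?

60

With the first slot taken by D, it remains to arrange the other 6 letters (HHDWHW).
Those 6 letters have H appearing 3 times and W appearing twice, giving (6)!/(3!·2!) = 60.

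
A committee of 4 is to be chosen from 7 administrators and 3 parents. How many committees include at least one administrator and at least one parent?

175

Total 4-person selections from all 10: C(10,4) = 210.
Selections missing a whole group: no administrators → C(3,4) = 0; no parents → C(7,4) = 35.
Both groups omitted at once is impossible, so 210 − 35 = 175.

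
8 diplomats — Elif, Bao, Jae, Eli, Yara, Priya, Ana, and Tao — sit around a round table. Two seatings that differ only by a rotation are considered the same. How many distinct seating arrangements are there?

5040

Seat Elif anywhere (absorbing the rotational symmetry), then permute the other 7: (7)! = 5040.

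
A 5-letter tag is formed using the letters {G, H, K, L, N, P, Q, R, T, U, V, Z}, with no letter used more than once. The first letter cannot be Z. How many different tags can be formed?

The first letter has 12−1 = 11 choices (anything except Z).
The remaining 4 letters are filled from the other 11 symbols without repetition: 11 × 10 × 9 × 8 = 7920.
Total: 11 × 7920 = 87120.

87120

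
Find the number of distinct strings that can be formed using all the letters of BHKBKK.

BHKBKK has 6 letters with B appearing twice and K appearing 3 times.
So there are 6! / (3!·2!) = 60 distinguishable arrangements.

60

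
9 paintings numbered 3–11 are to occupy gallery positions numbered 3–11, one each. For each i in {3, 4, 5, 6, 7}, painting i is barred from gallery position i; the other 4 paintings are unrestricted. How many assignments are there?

205056

Let Aᵢ (for 3 ≤ i ≤ 7) be the placements that put painting i in its forbidden gallery position. Any j of these fix j positions, leaving (9−j)! ways to fill the rest, and there are C(5,j) ways to pick which j.
By inclusion–exclusion, the number of valid placements is Σ_{j=0}^{5} (−1)^j C(5,j)·(9−j)!.
Computing: 362880 − 201600 + 50400 − 7200 + 600 − 24 = 205056.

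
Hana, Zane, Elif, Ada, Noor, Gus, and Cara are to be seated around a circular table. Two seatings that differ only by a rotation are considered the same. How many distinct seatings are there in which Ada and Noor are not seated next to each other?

480

All circular seatings of 7 people number (6)! = 720.
Seatings with Ada beside Noor: treat them as a block with 2 internal orders, giving 2 × (5)! = 240.
Subtracting, 720 − 240 = 480.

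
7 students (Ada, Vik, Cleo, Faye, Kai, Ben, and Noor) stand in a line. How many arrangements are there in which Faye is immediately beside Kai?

1440

Glue Faye and Kai into one block (2 internal orders), leaving 6 units to arrange in a row.
That gives 2 × 6! = 2 × 720 = 1440.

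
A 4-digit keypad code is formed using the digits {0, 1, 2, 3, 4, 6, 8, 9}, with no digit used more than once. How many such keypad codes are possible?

1680

With no repetition, fill the 4 digits in order: 8 choices, then 7, down to 5.
That product is 8 × 7 × 6 × 5 = 1680.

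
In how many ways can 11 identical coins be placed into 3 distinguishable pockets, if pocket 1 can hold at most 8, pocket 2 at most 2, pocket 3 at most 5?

12

By stars and bars, unrestricted non-negative solutions to x_1+…+x_3 = 11 number C(11+2,2) = 78.
Subtract solutions that violate a single cap (substitute x_i' = x_i − (cap_i+1)): x_1 ≥ 9 gives C(4,2) = 6; x_2 ≥ 3 gives C(10,2) = 45; x_3 ≥ 6 gives C(7,2) = 21. Together 72.
Add back pairs where two caps are both exceeded: 0 + 0 + 6 = 6.
By inclusion–exclusion the count is 78 − 72 + 6 = 12.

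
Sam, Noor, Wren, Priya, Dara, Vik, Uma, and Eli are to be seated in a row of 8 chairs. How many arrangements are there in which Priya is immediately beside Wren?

10080

Glue Priya and Wren into one block (2 internal orders), leaving 7 units to arrange in a row.
That gives 2 × 7! = 2 × 5040 = 10080.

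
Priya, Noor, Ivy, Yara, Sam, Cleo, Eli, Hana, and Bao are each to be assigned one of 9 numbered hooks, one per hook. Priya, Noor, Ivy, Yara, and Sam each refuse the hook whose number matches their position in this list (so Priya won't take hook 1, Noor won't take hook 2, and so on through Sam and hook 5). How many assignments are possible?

Let Aᵢ (for 1 ≤ i ≤ 5) be the placements that put person i in their forbidden hook. Any j of these fix j positions, leaving (9−j)! ways to fill the rest, and there are C(5,j) ways to pick which j.
By inclusion–exclusion, the number of valid placements is Σ_{j=0}^{5} (−1)^j C(5,j)·(9−j)!.
Computing: 362880 − 201600 + 50400 − 7200 + 600 − 24 = 205056.

205056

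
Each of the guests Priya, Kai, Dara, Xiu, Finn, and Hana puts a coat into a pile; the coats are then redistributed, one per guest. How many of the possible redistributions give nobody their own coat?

Let Aᵢ be the assignments in which guest i gets their own coat. We want the size of the complement of A₁∪…∪A_6.
By inclusion–exclusion this is Σ_{j=0}^{6} (−1)^j C(6,j)·(6−j)!.
Computing: 720 − 720 + 360 − 120 + 30 − 6 + 1 = 265.

265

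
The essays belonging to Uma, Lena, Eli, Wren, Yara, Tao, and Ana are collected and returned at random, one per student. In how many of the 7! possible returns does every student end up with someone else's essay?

This is the derangement count D_7: permutations of 7 items with no fixed point.
By inclusion–exclusion this is Σ_{j=0}^{7} (−1)^j C(7,j)·(7−j)!.
Computing: 5040 − 5040 + 2520 − 840 + 210 − 42 + 7 − 1 = 1854.

1854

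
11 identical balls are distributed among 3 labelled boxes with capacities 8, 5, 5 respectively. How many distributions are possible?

30

Without the upper bounds there are C(13,2) = 78 ways to split 11 among 3 boxes.
Subtract solutions that violate a single cap (substitute x_i' = x_i − (cap_i+1)): x_1 ≥ 9 gives C(4,2) = 6; x_2 ≥ 6 gives C(7,2) = 21; x_3 ≥ 6 gives C(7,2) = 21. Together 48.
No two caps can be exceeded simultaneously, so the pair terms are all 0.
By inclusion–exclusion the count is 78 − 48 + 0 = 30.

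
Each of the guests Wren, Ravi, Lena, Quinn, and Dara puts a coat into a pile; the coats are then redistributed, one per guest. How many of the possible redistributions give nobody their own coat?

44

Let Aᵢ be the assignments in which guest i gets their own coat. We want the size of the complement of A₁∪…∪A_5.
By inclusion–exclusion this is Σ_{j=0}^{5} (−1)^j C(5,j)·(5−j)!.
Computing: 120 − 120 + 60 − 20 + 5 − 1 = 44.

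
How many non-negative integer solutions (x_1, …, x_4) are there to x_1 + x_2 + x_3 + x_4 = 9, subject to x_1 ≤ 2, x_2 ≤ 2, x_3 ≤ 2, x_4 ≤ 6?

Ignoring the caps, the number of non-negative solutions to x_1+…+x_4 = 9 is C(12,3) = 220.
Subtract solutions that violate a single cap (substitute x_i' = x_i − (cap_i+1)): x_1 ≥ 3 gives C(9,3) = 84; x_2 ≥ 3 gives C(9,3) = 84; x_3 ≥ 3 gives C(9,3) = 84; x_4 ≥ 7 gives C(5,3) = 10. Together 262.
Add back pairs where two caps are both exceeded: 20 + 20 + 0 + 20 + 0 + 0 = 60.
Subtract triples: 1 + 0 + 0 + 0 = 1.
By inclusion–exclusion the count is 220 − 262 + 60 − 1 = 17.

17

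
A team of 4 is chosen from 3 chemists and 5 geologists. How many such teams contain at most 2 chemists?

65

Split by how many chemists are chosen (0 through 2).
Sum: C(3,0)·C(5,4) + C(3,1)·C(5,3) + C(3,2)·C(5,2) = 5 + 30 + 30 = 65.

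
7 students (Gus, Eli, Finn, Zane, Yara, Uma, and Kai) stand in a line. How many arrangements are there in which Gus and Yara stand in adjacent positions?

1440

Place the 5 others and the Gus-Yara pair as 6 objects in a line; the pair has 2 internal arrangements.
That gives 2 × 6! = 2 × 720 = 1440.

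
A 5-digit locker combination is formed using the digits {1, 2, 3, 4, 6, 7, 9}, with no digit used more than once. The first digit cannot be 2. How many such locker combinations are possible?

2160

The first digit has 7−1 = 6 choices (anything except 2).
The remaining 4 digits are filled from the other 6 symbols without repetition: 6 × 5 × 4 × 3 = 360.
Total: 6 × 360 = 2160.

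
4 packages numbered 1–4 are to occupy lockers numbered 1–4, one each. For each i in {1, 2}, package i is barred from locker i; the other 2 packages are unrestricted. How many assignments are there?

Let Aᵢ (for i ∈ {1, 2}) be the placements that put package i in its forbidden locker. Any j of these fix j positions, leaving (4−j)! ways to fill the rest, and there are C(2,j) ways to pick which j.
By inclusion–exclusion, the number of valid placements is Σ_{j=0}^{2} (−1)^j C(2,j)·(4−j)!.
Computing: 24 − 12 + 2 = 14.

14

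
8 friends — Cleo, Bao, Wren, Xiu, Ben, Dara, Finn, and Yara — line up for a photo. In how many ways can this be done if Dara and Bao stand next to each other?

Treat {Dara, Bao} as a single unit. There are 7 units to order, and the pair itself can be ordered 2 ways.
So the count is 2·(7)! = 10080.

10080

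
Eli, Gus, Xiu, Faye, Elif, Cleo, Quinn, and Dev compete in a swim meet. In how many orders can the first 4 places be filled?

1680

This is an ordered selection of 4 from 8: P(8,4).
That gives 8 × 7 × 6 × 5 = 1680.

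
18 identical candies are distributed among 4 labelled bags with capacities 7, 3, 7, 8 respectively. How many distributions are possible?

100

Ignoring the caps, the number of non-negative solutions to x_1+…+x_4 = 18 is C(21,3) = 1330.
Subtract solutions that violate a single cap (substitute x_i' = x_i − (cap_i+1)): x_1 ≥ 8 gives C(13,3) = 286; x_2 ≥ 4 gives C(17,3) = 680; x_3 ≥ 8 gives C(13,3) = 286; x_4 ≥ 9 gives C(12,3) = 220. Together 1472.
Add back pairs where two caps are both exceeded: 84 + 10 + 4 + 84 + 56 + 4 = 242.
By inclusion–exclusion the count is 1330 − 1472 + 242 = 100.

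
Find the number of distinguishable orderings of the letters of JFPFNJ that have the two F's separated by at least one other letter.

Total arrangements of JFPFNJ: 6!/(2!·2!) = 180.
If the two F's are adjacent, glue them into one block, leaving 5 items to arrange: (5)!/(2!) = 60 ways.
Subtracting, 180 − 60 = 120 arrangements keep the F's apart.

120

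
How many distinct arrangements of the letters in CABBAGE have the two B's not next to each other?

900

Total arrangements of CABBAGE: 7!/(2!·2!) = 1260.
If the two B's are adjacent, glue them into one block, leaving 6 items to arrange: (6)!/(2!) = 360 ways.
Hence 1260 − 360 = 900.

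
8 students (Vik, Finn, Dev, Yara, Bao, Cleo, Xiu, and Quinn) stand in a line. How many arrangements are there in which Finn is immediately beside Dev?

10080

Place the 6 others and the Finn-Dev pair as 7 objects in a line; the pair has 2 internal arrangements.
That gives 2 × 7! = 2 × 5040 = 10080.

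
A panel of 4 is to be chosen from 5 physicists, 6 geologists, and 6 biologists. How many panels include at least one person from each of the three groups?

Total 4-person selections from all 17: C(17,4) = 2380.
Subtract selections that omit an entire group: no physicists → C(12,4) = 495; no geologists → C(11,4) = 330; no biologists → C(11,4) = 330.
Add back selections omitting two groups (i.e. drawn from a single group): C(5,4) + C(6,4) + C(6,4) = 35.
By inclusion–exclusion: 2380 − 1155 + 35 = 1260.

1260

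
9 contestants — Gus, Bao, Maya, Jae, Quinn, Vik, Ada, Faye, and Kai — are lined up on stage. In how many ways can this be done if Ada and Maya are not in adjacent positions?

282240

Of the 9! = 362880 arrangements, those with Ada and Maya adjacent number 2 × 8! = 80640 (treat the pair as a block with 2 internal orders).
Complementary counting: 362880 − 80640 = 282240.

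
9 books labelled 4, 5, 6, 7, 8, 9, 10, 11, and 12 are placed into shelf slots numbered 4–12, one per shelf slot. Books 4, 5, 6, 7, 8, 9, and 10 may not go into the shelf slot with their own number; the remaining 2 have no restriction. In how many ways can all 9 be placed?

Let Aᵢ (for 4 ≤ i ≤ 10) be the placements that put book i in its forbidden shelf slot. Any j of these fix j positions, leaving (9−j)! ways to fill the rest, and there are C(7,j) ways to pick which j.
By inclusion–exclusion, the number of valid placements is Σ_{j=0}^{7} (−1)^j C(7,j)·(9−j)!.
Computing: 362880 − 282240 + 105840 − 25200 + 4200 − 504 + 42 − 2 = 165016.

165016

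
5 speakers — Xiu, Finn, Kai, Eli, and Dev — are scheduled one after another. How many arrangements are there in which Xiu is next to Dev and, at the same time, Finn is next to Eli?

Treat {Xiu,Dev} as one block (2 orders) and {Finn,Eli} as another (2 orders).
That leaves 3 units to arrange: 2 × 2 × 3! = 4 × 6 = 24.

24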